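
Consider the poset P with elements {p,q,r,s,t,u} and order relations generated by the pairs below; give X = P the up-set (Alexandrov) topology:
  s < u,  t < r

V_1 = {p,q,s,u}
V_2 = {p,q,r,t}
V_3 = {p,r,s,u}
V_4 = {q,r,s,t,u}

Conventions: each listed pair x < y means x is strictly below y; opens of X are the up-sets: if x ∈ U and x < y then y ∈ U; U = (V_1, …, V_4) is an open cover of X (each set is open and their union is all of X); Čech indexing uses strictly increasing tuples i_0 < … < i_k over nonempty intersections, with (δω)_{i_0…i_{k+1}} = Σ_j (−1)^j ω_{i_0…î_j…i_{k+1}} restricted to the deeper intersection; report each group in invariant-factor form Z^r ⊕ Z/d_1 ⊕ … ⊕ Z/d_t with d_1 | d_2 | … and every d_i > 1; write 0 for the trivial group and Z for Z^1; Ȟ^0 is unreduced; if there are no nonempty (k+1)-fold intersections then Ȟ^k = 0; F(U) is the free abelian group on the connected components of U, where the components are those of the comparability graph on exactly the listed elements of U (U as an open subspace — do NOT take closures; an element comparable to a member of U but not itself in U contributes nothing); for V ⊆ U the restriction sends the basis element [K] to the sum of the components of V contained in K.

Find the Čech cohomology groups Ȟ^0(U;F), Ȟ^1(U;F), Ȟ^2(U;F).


Ȟ^0 ≅ Z^4, Ȟ^1 ≅ 0 and Ȟ^2 ≅ 0

cover nerve:
  V12={p,q} V13={p,s,u} V14={q,s,u} V23={p,r} V24={q,r,t} V34={r,s,u}
  V123={p} V124={q} V134={s,u} V234={r}
components per intersection:
  V1: {p} {q} {s,u}
  V2: {p} {q} {r,t}
  V3: {p} {r} {s,u}
  V4: {q} {r,t} {s,u}
  V12: {p} {q}
  V13: {p} {s,u}
  V14: {q} {s,u}
  V23: {p} {r}
  V24: {q} {r,t}
  V34: {r} {s,u}
  V123: {p}
  V124: {q}
  V134: {s,u}
  V234: {r}
C dims 12,12,4; δ0: rk 8, SNF 1^8; δ1: rk 4, SNF 1^4
Ȟ^0: (12−8)−0=4 ⇒ Z^4
Ȟ^1: (12−4)−8=0 ⇒ 0
Ȟ^2: (4−0)−4=0 ⇒ 0


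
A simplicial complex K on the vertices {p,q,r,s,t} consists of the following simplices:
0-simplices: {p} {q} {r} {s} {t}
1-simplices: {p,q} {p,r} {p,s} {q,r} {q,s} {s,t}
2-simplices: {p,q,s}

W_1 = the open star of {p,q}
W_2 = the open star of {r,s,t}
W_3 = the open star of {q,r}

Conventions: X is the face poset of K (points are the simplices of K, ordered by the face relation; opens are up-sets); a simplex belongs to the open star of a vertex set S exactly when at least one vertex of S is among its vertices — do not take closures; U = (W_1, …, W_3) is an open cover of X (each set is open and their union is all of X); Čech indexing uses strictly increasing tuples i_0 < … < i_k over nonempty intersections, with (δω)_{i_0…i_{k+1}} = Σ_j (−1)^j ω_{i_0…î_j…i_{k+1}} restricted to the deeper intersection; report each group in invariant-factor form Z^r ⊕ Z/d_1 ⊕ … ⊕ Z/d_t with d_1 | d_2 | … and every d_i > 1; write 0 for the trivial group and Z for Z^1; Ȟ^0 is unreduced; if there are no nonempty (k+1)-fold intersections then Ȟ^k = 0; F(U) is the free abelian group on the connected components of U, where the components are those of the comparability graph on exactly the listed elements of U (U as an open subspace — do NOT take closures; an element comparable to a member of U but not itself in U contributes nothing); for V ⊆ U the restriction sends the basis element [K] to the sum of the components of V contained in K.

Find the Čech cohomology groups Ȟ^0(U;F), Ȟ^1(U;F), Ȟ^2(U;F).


intersection data:
  W1={{p},{q},{p,q},{p,r},{p,s},{q,r},{q,s},{p,q,s}} W2={{r},{s},{t},{p,r},{p,s},{q,r},{q,s},{s,t},{p,q,s}} W3={{q},{r},{p,q},{p,r},{q,r},{q,s},{p,q,s}}
  W12={{p,r},{p,s},{q,r},{q,s},{p,q,s}} W13={{q},{p,q},{p,r},{q,r},{q,s},{p,q,s}} W23={{r},{p,r},{q,r},{q,s},{p,q,s}}
  W123={{p,r},{q,r},{q,s},{p,q,s}}
components per intersection:
  W1: {{p},{q},{p,q},{p,r},{p,s},{q,r},{q,s},{p,q,s}}
  W2: {{r},{p,r},{q,r}} {{s},{t},{p,s},{q,s},{s,t},{p,q,s}}
  W3: {{q},{r},{p,q},{p,r},{q,r},{q,s},{p,q,s}}
  W12: {{p,r}} {{p,s},{q,s},{p,q,s}} {{q,r}}
  W13: {{q},{p,q},{q,r},{q,s},{p,q,s}} {{p,r}}
  W23: {{r},{p,r},{q,r}} {{q,s},{p,q,s}}
  W123: {{p,r}} {{q,r}} {{q,s},{p,q,s}}
C dims 4,7,3; δ0: rk 3, SNF 1^3; δ1: rk 3, SNF 1^3
Ȟ^0 = (4 − 3) − 0 = 1, so Ȟ^0 ≅ Z
Ȟ^1 = (7 − 3) − 3 = 1, so Ȟ^1 ≅ Z
Ȟ^2 = (3 − 0) − 3 = 0, so Ȟ^2 ≅ 0

Ȟ^0 ≅ Z; Ȟ^1 ≅ Z; Ȟ^2 ≅ 0


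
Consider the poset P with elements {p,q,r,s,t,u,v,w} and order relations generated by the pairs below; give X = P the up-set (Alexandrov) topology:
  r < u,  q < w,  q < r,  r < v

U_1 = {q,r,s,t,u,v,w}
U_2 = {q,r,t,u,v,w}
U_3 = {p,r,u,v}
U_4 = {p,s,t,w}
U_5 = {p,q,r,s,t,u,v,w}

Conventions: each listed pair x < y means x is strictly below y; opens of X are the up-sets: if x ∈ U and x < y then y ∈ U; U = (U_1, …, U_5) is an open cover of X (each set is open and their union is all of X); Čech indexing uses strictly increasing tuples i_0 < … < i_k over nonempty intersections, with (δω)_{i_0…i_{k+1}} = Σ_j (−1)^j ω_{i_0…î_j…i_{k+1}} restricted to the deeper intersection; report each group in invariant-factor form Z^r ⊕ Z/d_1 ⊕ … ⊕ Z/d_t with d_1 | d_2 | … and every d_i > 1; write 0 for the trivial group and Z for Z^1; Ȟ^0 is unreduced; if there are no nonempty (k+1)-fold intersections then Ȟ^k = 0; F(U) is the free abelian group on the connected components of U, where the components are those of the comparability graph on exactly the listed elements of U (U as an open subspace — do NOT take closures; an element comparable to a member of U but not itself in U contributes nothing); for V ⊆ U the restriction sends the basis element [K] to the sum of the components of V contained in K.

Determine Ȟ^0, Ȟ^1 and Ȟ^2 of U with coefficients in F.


nerve of the cover:
  U12={q,r,t,u,v,w} U13={r,u,v} U14={s,t,w} U15={q,r,s,t,u,v,w} U23={r,u,v} U24={t,w} U25={q,r,t,u,v,w} U34={p} U35={p,r,u,v} U45={p,s,t,w}
  U123={r,u,v} U124={t,w} U125={q,r,t,u,v,w} U135={r,u,v} U145={s,t,w} U235={r,u,v} U245={t,w} U345={p}
  U1235={r,u,v} U1245={t,w}
components per intersection:
  U1: {q,r,u,v,w} {s} {t}
  U2: {q,r,u,v,w} {t}
  U3: {p} {r,u,v}
  U4: {p} {s} {t} {w}
  U5: {p} {q,r,u,v,w} {s} {t}
  U12: {q,r,u,v,w} {t}
  U13: {r,u,v}
  U14: {s} {t} {w}
  U15: {q,r,u,v,w} {s} {t}
  U23: {r,u,v}
  U24: {t} {w}
  U25: {q,r,u,v,w} {t}
  U34: {p}
  U35: {p} {r,u,v}
  U45: {p} {s} {t} {w}
  U123: {r,u,v}
  U124: {t} {w}
  U125: {q,r,u,v,w} {t}
  U135: {r,u,v}
  U145: {s} {t} {w}
  U235: {r,u,v}
  U245: {t} {w}
  U345: {p}
  U1235: {r,u,v}
  U1245: {t} {w}
C dims 15,21,13,3; δ0: rk 11, SNF 1^11; δ1: rk 10, SNF 1^10; δ2: rk 3, SNF 1^3
Ȟ^0 = (15 − 11) − 0 = 4, so Ȟ^0 ≅ Z^4
Ȟ^1 = (21 − 10) − 11 = 0, so Ȟ^1 ≅ 0
Ȟ^2 = (13 − 3) − 10 = 0, so Ȟ^2 ≅ 0

Ȟ^0 = Z^4; Ȟ^1 = 0; Ȟ^2 = 0


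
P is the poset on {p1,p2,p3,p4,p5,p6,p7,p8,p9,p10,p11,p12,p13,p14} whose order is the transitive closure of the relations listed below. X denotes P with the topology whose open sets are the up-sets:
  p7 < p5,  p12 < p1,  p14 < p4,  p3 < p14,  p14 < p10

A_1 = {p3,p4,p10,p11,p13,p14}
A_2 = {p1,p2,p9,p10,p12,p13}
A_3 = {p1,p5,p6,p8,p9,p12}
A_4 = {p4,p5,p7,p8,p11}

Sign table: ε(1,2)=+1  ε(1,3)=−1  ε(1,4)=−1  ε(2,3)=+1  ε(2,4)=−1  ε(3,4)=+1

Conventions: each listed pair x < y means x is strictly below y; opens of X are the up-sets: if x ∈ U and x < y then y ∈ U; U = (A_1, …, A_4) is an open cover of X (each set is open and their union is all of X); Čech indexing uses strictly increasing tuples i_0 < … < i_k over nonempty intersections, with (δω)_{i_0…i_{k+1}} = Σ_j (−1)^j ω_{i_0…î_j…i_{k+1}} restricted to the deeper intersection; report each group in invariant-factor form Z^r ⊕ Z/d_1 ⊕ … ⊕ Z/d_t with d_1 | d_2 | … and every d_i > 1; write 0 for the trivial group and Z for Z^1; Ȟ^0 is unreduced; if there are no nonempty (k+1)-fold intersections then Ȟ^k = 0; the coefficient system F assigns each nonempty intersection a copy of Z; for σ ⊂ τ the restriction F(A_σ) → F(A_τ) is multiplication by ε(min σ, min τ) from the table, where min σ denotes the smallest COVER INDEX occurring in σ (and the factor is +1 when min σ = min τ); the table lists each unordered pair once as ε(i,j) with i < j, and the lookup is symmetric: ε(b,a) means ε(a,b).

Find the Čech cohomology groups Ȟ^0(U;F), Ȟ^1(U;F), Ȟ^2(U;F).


nerve of the cover:
  A12={p10,p13} A14={p4,p11} A23={p1,p9,p12} A34={p5,p8}
C dims 4,4; δ0: rk 4, SNF 1^3·2
Ȟ^0 = (4 − 4) − 0 = 0, so Ȟ^0 ≅ 0
Ȟ^1 = (4 − 0) − 4 = 0 plus torsion [2], so Ȟ^1 ≅ Z/2
Ȟ^2 = (0 − 0) − 0 = 0, so Ȟ^2 ≅ 0

Ȟ^0 = 0; Ȟ^1 = Z/2; Ȟ^2 = 0


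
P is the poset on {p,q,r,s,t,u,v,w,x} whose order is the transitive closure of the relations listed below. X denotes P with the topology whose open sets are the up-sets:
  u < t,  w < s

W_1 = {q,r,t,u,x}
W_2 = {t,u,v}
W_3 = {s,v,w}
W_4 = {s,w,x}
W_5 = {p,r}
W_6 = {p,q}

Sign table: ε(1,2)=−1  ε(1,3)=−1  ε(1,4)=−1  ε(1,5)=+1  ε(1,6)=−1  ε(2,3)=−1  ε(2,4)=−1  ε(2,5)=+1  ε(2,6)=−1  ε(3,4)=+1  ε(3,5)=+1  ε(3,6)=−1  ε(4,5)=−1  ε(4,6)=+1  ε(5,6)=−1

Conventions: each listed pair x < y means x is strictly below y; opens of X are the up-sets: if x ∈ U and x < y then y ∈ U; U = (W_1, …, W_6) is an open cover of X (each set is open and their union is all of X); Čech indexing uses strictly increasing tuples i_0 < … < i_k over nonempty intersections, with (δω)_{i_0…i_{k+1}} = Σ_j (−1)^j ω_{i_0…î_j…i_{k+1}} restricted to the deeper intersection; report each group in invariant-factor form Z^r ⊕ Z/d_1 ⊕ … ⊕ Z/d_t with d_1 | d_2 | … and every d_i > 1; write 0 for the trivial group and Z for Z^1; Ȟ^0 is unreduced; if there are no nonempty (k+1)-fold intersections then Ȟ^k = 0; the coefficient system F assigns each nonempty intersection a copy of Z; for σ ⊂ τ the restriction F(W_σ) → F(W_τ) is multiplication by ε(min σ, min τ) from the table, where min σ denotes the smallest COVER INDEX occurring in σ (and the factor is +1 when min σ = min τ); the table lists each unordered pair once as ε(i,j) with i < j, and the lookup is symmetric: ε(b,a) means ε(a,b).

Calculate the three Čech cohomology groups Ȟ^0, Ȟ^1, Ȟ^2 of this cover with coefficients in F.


Ȟ^0(U;F) ≅ 0; Ȟ^1(U;F) ≅ Z ⊕ Z/2; Ȟ^2(U;F) ≅ 0

nerve simplices:
  W12={t,u} W14={x} W15={r} W16={q} W23={v} W34={s,w} W56={p}
C dims 6,7; δ0: rk 6, SNF 1^5·2
degree 0: 6−6−0 = 0 → Ȟ^0 ≅ 0
degree 1: 7−0−6 = 1 plus torsion [2] → Ȟ^1 ≅ Z ⊕ Z/2
degree 2: 0−0−0 = 0 → Ȟ^2 ≅ 0


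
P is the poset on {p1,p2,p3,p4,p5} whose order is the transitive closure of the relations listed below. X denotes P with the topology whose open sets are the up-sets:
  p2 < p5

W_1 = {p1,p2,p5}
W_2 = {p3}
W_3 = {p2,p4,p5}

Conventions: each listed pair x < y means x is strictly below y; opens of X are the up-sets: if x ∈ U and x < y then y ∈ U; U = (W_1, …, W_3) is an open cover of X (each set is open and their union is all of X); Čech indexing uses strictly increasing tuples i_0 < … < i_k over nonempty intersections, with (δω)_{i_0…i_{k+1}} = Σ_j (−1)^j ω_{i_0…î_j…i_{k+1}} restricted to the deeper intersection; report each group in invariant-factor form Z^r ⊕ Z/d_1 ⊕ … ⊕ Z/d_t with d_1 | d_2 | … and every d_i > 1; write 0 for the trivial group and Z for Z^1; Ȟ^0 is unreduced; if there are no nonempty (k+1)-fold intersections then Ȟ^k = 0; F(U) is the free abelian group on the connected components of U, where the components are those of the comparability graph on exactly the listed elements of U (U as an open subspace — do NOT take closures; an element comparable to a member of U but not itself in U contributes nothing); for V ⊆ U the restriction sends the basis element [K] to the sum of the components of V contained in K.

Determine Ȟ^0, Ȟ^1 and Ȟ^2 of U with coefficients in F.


Ȟ^0 = Z^4; Ȟ^1 = 0; Ȟ^2 = 0

nerve of the cover:
  W13={p2,p5}
components per intersection:
  W1: {p1} {p2,p5}
  W2: {p3}
  W3: {p2,p5} {p4}
  W13: {p2,p5}
C dims 5,1; δ0: rk 1, SNF 1^1
Ȟ^0 = (5 − 1) − 0 = 4, so Ȟ^0 ≅ Z^4
Ȟ^1 = (1 − 0) − 1 = 0, so Ȟ^1 ≅ 0
Ȟ^2 = (0 − 0) − 0 = 0, so Ȟ^2 ≅ 0


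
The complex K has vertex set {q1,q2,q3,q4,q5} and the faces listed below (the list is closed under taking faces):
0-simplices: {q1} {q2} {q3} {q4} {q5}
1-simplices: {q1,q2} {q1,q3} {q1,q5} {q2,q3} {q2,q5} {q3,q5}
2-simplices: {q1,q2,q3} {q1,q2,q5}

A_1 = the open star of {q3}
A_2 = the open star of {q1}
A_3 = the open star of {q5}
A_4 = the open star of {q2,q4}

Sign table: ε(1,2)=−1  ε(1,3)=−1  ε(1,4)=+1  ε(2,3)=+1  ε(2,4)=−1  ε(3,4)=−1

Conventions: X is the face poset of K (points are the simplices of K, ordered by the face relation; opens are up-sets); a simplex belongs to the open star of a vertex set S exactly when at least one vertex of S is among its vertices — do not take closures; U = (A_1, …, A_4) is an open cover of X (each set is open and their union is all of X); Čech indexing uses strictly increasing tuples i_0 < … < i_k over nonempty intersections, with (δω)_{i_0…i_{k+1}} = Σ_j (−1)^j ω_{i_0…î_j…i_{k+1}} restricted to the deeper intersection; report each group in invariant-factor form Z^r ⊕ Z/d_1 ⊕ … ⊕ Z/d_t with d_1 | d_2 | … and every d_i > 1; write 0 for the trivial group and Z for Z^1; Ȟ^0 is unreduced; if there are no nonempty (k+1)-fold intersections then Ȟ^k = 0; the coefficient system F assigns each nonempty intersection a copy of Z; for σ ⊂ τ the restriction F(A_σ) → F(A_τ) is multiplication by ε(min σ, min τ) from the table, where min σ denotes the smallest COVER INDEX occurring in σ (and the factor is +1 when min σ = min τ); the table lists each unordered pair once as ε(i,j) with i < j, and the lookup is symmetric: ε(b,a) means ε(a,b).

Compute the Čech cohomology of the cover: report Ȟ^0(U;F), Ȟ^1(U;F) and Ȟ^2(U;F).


nonempty overlaps:
  A1={{q3},{q1,q3},{q2,q3},{q3,q5},{q1,q2,q3}} A2={{q1},{q1,q2},{q1,q3},{q1,q5},{q1,q2,q3},{q1,q2,q5}} A3={{q5},{q1,q5},{q2,q5},{q3,q5},{q1,q2,q5}} A4={{q2},{q4},{q1,q2},{q2,q3},{q2,q5},{q1,q2,q3},{q1,q2,q5}}
  A12={{q1,q3},{q1,q2,q3}} A13={{q3,q5}} A14={{q2,q3},{q1,q2,q3}} A23={{q1,q5},{q1,q2,q5}} A24={{q1,q2},{q1,q2,q3},{q1,q2,q5}} A34={{q2,q5},{q1,q2,q5}}
  A124={{q1,q2,q3}} A234={{q1,q2,q5}}
C dims 4,6,2; δ0: rk 3, SNF 1^3; δ1: rk 2, SNF 1^2
degree 0: 4−3−0 = 1 → Ȟ^0 ≅ Z
degree 1: 6−2−3 = 1 → Ȟ^1 ≅ Z
degree 2: 2−0−2 = 0 → Ȟ^2 ≅ 0

Ȟ^0(U;F) ≅ Z, Ȟ^1(U;F) ≅ Z, Ȟ^2(U;F) ≅ 0


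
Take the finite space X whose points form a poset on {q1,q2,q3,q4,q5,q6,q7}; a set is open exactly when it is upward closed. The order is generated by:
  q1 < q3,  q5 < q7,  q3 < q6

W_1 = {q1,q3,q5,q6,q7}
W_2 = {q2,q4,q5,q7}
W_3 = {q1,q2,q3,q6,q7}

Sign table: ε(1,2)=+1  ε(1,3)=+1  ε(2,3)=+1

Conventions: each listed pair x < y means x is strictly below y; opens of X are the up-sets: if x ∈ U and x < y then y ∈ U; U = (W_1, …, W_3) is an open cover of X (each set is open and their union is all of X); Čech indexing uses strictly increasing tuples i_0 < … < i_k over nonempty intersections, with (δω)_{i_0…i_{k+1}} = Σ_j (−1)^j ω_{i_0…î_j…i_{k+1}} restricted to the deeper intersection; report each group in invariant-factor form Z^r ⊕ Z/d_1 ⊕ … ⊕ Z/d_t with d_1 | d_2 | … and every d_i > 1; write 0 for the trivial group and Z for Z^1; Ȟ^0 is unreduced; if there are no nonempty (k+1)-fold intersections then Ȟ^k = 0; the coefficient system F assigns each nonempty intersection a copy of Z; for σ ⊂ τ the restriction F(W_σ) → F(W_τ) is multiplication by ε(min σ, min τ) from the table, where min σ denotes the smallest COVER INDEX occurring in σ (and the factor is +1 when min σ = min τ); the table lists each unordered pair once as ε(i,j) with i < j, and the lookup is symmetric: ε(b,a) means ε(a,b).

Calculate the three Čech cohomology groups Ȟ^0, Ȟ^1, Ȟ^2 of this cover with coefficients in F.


nerve simplices:
  W12={q5,q7} W13={q1,q3,q6,q7} W23={q2,q7}
  W123={q7}
C dims 3,3,1; δ0: rk 2, SNF 1^2; δ1: rk 1, SNF 1^1
degree 0: 3−2−0 = 1 → Ȟ^0 ≅ Z
degree 1: 3−1−2 = 0 → Ȟ^1 ≅ 0
degree 2: 1−0−1 = 0 → Ȟ^2 ≅ 0

Ȟ^0 = Z; Ȟ^1 = 0; Ȟ^2 = 0


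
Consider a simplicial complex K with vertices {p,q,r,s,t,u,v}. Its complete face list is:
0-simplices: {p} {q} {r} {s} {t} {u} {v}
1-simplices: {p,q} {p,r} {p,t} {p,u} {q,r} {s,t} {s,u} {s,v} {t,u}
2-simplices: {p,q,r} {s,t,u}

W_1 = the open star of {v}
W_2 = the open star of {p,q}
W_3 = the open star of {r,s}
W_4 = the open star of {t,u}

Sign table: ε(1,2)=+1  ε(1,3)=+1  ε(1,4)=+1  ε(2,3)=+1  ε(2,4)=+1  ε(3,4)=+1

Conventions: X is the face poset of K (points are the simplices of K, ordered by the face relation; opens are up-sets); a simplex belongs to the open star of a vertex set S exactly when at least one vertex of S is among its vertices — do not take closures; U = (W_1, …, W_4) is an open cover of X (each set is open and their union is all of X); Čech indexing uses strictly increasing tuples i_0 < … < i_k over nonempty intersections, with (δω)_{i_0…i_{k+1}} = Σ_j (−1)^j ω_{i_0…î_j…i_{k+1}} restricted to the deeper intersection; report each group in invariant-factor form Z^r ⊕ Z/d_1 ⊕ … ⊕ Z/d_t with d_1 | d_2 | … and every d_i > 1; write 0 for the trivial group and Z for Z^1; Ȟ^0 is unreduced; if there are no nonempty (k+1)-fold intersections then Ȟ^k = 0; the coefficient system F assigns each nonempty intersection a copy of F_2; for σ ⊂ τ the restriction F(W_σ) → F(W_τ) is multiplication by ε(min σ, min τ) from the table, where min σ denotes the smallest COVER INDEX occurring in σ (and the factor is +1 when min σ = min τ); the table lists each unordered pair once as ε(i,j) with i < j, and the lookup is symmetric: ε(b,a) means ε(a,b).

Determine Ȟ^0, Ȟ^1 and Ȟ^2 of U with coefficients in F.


intersection data:
  W1={{v},{s,v}} W2={{p},{q},{p,q},{p,r},{p,t},{p,u},{q,r},{p,q,r}} W3={{r},{s},{p,r},{q,r},{s,t},{s,u},{s,v},{p,q,r},{s,t,u}} W4={{t},{u},{p,t},{p,u},{s,t},{s,u},{t,u},{s,t,u}}
  W13={{s,v}} W23={{p,r},{q,r},{p,q,r}} W24={{p,t},{p,u}} W34={{s,t},{s,u},{s,t,u}}
C dims 4,4; δ0: rk_F2 3
Ȟ^0 = (4 − 3) − 0 = 1, so Ȟ^0 ≅ Z/2
Ȟ^1 = (4 − 0) − 3 = 1, so Ȟ^1 ≅ Z/2
Ȟ^2 = (0 − 0) − 0 = 0, so Ȟ^2 ≅ 0

Ȟ^0 ≅ Z/2, Ȟ^1 ≅ Z/2, Ȟ^2 ≅ 0


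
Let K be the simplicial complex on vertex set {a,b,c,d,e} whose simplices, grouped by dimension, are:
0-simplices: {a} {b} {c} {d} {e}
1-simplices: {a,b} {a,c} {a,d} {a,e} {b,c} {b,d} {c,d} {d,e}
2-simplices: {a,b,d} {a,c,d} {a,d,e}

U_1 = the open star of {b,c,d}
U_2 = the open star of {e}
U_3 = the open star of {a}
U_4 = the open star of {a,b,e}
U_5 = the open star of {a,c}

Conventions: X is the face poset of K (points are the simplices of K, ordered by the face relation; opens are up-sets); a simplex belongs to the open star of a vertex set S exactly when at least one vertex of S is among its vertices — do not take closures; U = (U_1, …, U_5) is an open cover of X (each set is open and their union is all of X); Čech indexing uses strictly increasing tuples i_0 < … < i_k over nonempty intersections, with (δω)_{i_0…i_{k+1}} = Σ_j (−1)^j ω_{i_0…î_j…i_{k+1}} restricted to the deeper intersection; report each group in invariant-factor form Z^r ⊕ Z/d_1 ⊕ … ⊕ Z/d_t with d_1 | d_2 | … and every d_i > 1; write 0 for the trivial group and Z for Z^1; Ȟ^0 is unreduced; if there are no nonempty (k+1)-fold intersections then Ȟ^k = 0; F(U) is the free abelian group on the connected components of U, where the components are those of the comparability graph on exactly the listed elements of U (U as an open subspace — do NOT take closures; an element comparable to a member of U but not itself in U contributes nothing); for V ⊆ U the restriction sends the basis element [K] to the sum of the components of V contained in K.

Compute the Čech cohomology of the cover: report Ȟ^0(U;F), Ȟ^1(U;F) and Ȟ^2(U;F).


nonempty intersections:
  U1={{b},{c},{d},{a,b},{a,c},{a,d},{b,c},{b,d},{c,d},{d,e},{a,b,d},{a,c,d},{a,d,e}} U2={{e},{a,e},{d,e},{a,d,e}} U3={{a},{a,b},{a,c},{a,d},{a,e},{a,b,d},{a,c,d},{a,d,e}} U4={{a},{b},{e},{a,b},{a,c},{a,d},{a,e},{b,c},{b,d},{d,e},{a,b,d},{a,c,d},{a,d,e}} U5={{a},{c},{a,b},{a,c},{a,d},{a,e},{b,c},{c,d},{a,b,d},{a,c,d},{a,d,e}}
  U12={{d,e},{a,d,e}} U13={{a,b},{a,c},{a,d},{a,b,d},{a,c,d},{a,d,e}} U14={{b},{a,b},{a,c},{a,d},{b,c},{b,d},{d,e},{a,b,d},{a,c,d},{a,d,e}} U15={{c},{a,b},{a,c},{a,d},{b,c},{c,d},{a,b,d},{a,c,d},{a,d,e}} U23={{a,e},{a,d,e}} U24={{e},{a,e},{d,e},{a,d,e}} U25={{a,e},{a,d,e}} U34={{a},{a,b},{a,c},{a,d},{a,e},{a,b,d},{a,c,d},{a,d,e}} U35={{a},{a,b},{a,c},{a,d},{a,e},{a,b,d},{a,c,d},{a,d,e}} U45={{a},{a,b},{a,c},{a,d},{a,e},{b,c},{a,b,d},{a,c,d},{a,d,e}}
  U123={{a,d,e}} U124={{d,e},{a,d,e}} U125={{a,d,e}} U134={{a,b},{a,c},{a,d},{a,b,d},{a,c,d},{a,d,e}} U135={{a,b},{a,c},{a,d},{a,b,d},{a,c,d},{a,d,e}} U145={{a,b},{a,c},{a,d},{b,c},{a,b,d},{a,c,d},{a,d,e}} U234={{a,e},{a,d,e}} U235={{a,e},{a,d,e}} U245={{a,e},{a,d,e}} U345={{a},{a,b},{a,c},{a,d},{a,e},{a,b,d},{a,c,d},{a,d,e}}
  U1234={{a,d,e}} U1235={{a,d,e}} U1245={{a,d,e}} U1345={{a,b},{a,c},{a,d},{a,b,d},{a,c,d},{a,d,e}} U2345={{a,e},{a,d,e}}
  U12345={{a,d,e}}
components per intersection:
  U1: {{b},{c},{d},{a,b},{a,c},{a,d},{b,c},{b,d},{c,d},{d,e},{a,b,d},{a,c,d},{a,d,e}}
  U2: {{e},{a,e},{d,e},{a,d,e}}
  U3: {{a},{a,b},{a,c},{a,d},{a,e},{a,b,d},{a,c,d},{a,d,e}}
  U4: {{a},{b},{e},{a,b},{a,c},{a,d},{a,e},{b,c},{b,d},{d,e},{a,b,d},{a,c,d},{a,d,e}}
  U5: {{a},{c},{a,b},{a,c},{a,d},{a,e},{b,c},{c,d},{a,b,d},{a,c,d},{a,d,e}}
  U12: {{d,e},{a,d,e}}
  U13: {{a,b},{a,c},{a,d},{a,b,d},{a,c,d},{a,d,e}}
  U14: {{b},{a,b},{a,c},{a,d},{b,c},{b,d},{d,e},{a,b,d},{a,c,d},{a,d,e}}
  U15: {{c},{a,b},{a,c},{a,d},{b,c},{c,d},{a,b,d},{a,c,d},{a,d,e}}
  U23: {{a,e},{a,d,e}}
  U24: {{e},{a,e},{d,e},{a,d,e}}
  U25: {{a,e},{a,d,e}}
  U34: {{a},{a,b},{a,c},{a,d},{a,e},{a,b,d},{a,c,d},{a,d,e}}
  U35: {{a},{a,b},{a,c},{a,d},{a,e},{a,b,d},{a,c,d},{a,d,e}}
  U45: {{a},{a,b},{a,c},{a,d},{a,e},{a,b,d},{a,c,d},{a,d,e}} {{b,c}}
  U123: {{a,d,e}}
  U124: {{d,e},{a,d,e}}
  U125: {{a,d,e}}
  U134: {{a,b},{a,c},{a,d},{a,b,d},{a,c,d},{a,d,e}}
  U135: {{a,b},{a,c},{a,d},{a,b,d},{a,c,d},{a,d,e}}
  U145: {{a,b},{a,c},{a,d},{a,b,d},{a,c,d},{a,d,e}} {{b,c}}
  U234: {{a,e},{a,d,e}}
  U235: {{a,e},{a,d,e}}
  U245: {{a,e},{a,d,e}}
  U345: {{a},{a,b},{a,c},{a,d},{a,e},{a,b,d},{a,c,d},{a,d,e}}
  U1234: {{a,d,e}}
  U1235: {{a,d,e}}
  U1245: {{a,d,e}}
  U1345: {{a,b},{a,c},{a,d},{a,b,d},{a,c,d},{a,d,e}}
  U2345: {{a,e},{a,d,e}}
  U12345: {{a,d,e}}
C dims 5,11,11,5; δ0: rk 4, SNF 1^4; δ1: rk 7, SNF 1^7; δ2: rk 4, SNF 1^4
Ȟ^0: (5−4)−0=1 ⇒ Z
Ȟ^1: (11−7)−4=0 ⇒ 0
Ȟ^2: (11−4)−7=0 ⇒ 0

Ȟ^0(U;F) ≅ Z, Ȟ^1(U;F) ≅ 0 and Ȟ^2(U;F) ≅ 0


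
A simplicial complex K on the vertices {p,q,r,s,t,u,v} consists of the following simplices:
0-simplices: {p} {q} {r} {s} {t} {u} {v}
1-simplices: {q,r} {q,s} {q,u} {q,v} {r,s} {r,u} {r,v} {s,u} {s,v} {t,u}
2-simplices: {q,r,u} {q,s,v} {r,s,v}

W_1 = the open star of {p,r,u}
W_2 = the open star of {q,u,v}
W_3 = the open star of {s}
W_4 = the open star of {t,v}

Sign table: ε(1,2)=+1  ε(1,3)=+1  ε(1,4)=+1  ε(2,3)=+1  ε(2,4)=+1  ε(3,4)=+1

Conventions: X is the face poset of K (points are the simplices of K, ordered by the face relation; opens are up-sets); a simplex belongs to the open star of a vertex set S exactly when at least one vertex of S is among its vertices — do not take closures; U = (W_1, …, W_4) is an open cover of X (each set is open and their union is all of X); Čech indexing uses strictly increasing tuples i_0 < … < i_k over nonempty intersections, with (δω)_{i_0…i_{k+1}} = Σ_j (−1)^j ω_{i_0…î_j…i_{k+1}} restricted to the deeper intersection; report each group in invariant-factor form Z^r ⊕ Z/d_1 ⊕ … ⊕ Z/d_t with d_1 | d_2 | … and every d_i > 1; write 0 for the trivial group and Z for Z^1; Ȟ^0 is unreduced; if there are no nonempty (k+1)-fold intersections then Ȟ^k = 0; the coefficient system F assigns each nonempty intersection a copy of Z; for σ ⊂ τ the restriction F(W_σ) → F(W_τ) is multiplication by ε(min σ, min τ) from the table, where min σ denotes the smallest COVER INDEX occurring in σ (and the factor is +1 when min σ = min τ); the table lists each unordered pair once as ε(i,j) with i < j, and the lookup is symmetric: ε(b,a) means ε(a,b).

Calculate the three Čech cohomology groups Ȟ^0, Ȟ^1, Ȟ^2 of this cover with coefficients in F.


Ȟ^0 ≅ Z, Ȟ^1 ≅ 0 and Ȟ^2 ≅ 0

nonempty intersections:
  W1={{p},{r},{u},{q,r},{q,u},{r,s},{r,u},{r,v},{s,u},{t,u},{q,r,u},{r,s,v}} W2={{q},{u},{v},{q,r},{q,s},{q,u},{q,v},{r,u},{r,v},{s,u},{s,v},{t,u},{q,r,u},{q,s,v},{r,s,v}} W3={{s},{q,s},{r,s},{s,u},{s,v},{q,s,v},{r,s,v}} W4={{t},{v},{q,v},{r,v},{s,v},{t,u},{q,s,v},{r,s,v}}
  W12={{u},{q,r},{q,u},{r,u},{r,v},{s,u},{t,u},{q,r,u},{r,s,v}} W13={{r,s},{s,u},{r,s,v}} W14={{r,v},{t,u},{r,s,v}} W23={{q,s},{s,u},{s,v},{q,s,v},{r,s,v}} W24={{v},{q,v},{r,v},{s,v},{t,u},{q,s,v},{r,s,v}} W34={{s,v},{q,s,v},{r,s,v}}
  W123={{s,u},{r,s,v}} W124={{r,v},{t,u},{r,s,v}} W134={{r,s,v}} W234={{s,v},{q,s,v},{r,s,v}}
  W1234={{r,s,v}}
C dims 4,6,4,1; δ0: rk 3, SNF 1^3; δ1: rk 3, SNF 1^3; δ2: rk 1, SNF 1^1
Ȟ^0: (4−3)−0=1 ⇒ Z
Ȟ^1: (6−3)−3=0 ⇒ 0
Ȟ^2: (4−1)−3=0 ⇒ 0


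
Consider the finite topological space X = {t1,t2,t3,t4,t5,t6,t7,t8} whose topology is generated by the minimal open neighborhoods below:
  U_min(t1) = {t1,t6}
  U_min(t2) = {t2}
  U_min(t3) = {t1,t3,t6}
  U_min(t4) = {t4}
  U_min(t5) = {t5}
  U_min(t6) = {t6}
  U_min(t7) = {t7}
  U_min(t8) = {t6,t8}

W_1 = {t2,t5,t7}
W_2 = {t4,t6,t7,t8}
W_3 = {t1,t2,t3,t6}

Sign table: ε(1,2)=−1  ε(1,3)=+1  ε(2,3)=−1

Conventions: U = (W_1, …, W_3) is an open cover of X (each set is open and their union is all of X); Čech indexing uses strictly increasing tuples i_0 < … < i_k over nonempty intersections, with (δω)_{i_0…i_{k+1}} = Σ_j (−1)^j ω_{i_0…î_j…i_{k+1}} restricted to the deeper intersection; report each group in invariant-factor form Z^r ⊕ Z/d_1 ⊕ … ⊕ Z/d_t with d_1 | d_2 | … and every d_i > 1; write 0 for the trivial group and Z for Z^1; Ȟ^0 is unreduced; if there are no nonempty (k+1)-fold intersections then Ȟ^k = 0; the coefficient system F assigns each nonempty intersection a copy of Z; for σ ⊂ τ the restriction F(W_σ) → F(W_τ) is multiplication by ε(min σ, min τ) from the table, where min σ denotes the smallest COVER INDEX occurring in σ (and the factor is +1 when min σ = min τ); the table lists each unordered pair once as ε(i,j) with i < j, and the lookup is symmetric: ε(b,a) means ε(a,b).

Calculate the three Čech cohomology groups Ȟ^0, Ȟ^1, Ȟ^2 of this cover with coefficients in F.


nonempty overlaps:
  W12={t7} W13={t2} W23={t6}
C dims 3,3; δ0: rk 2, SNF 1^2
degree 0: 3−2−0 = 1 → Ȟ^0 ≅ Z
degree 1: 3−0−2 = 1 → Ȟ^1 ≅ Z
degree 2: 0−0−0 = 0 → Ȟ^2 ≅ 0

Ȟ^0 ≅ Z, Ȟ^1 ≅ Z and Ȟ^2 ≅ 0


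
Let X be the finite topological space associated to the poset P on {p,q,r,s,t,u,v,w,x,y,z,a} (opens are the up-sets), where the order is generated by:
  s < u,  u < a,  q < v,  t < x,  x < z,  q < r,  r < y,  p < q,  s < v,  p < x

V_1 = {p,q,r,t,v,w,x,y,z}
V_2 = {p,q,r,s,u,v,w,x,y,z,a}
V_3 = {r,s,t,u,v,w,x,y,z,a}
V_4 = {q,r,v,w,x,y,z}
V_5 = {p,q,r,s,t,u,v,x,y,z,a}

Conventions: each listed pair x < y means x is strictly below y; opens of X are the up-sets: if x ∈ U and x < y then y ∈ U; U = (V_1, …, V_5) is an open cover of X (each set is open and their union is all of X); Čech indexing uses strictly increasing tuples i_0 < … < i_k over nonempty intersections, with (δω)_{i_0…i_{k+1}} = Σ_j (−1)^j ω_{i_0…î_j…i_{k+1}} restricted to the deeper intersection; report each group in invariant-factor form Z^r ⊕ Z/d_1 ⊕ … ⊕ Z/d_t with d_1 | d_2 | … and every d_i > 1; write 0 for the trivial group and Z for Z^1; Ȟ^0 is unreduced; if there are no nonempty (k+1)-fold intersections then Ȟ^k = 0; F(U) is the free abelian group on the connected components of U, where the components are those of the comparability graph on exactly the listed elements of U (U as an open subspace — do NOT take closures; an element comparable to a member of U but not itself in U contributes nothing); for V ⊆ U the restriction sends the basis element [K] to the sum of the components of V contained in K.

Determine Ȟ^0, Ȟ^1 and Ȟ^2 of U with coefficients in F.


Ȟ^0 ≅ Z^2,  Ȟ^1 ≅ 0,  Ȟ^2 ≅ 0

intersection data:
  V12={p,q,r,v,w,x,y,z} V13={r,t,v,w,x,y,z} V14={q,r,v,w,x,y,z} V15={p,q,r,t,v,x,y,z} V23={r,s,u,v,w,x,y,z,a} V24={q,r,v,w,x,y,z} V25={p,q,r,s,u,v,x,y,z,a} V34={r,v,w,x,y,z} V35={r,s,t,u,v,x,y,z,a} V45={q,r,v,x,y,z}
  V123={r,v,w,x,y,z} V124={q,r,v,w,x,y,z} V125={p,q,r,v,x,y,z} V134={r,v,w,x,y,z} V135={r,t,v,x,y,z} V145={q,r,v,x,y,z} V234={r,v,w,x,y,z} V235={r,s,u,v,x,y,z,a} V245={q,r,v,x,y,z} V345={r,v,x,y,z}
  V1234={r,v,w,x,y,z} V1235={r,v,x,y,z} V1245={q,r,v,x,y,z} V1345={r,v,x,y,z} V2345={r,v,x,y,z}
  V12345={r,v,x,y,z}
components per intersection:
  V1: {p,q,r,t,v,x,y,z} {w}
  V2: {p,q,r,s,u,v,x,y,z,a} {w}
  V3: {r,y} {s,u,v,a} {t,x,z} {w}
  V4: {q,r,v,y} {w} {x,z}
  V5: {p,q,r,s,t,u,v,x,y,z,a}
  V12: {p,q,r,v,x,y,z} {w}
  V13: {r,y} {t,x,z} {v} {w}
  V14: {q,r,v,y} {w} {x,z}
  V15: {p,q,r,t,v,x,y,z}
  V23: {r,y} {s,u,v,a} {w} {x,z}
  V24: {q,r,v,y} {w} {x,z}
  V25: {p,q,r,s,u,v,x,y,z,a}
  V34: {r,y} {v} {w} {x,z}
  V35: {r,y} {s,u,v,a} {t,x,z}
  V45: {q,r,v,y} {x,z}
  V123: {r,y} {v} {w} {x,z}
  V124: {q,r,v,y} {w} {x,z}
  V125: {p,q,r,v,x,y,z}
  V134: {r,y} {v} {w} {x,z}
  V135: {r,y} {t,x,z} {v}
  V145: {q,r,v,y} {x,z}
  V234: {r,y} {v} {w} {x,z}
  V235: {r,y} {s,u,v,a} {x,z}
  V245: {q,r,v,y} {x,z}
  V345: {r,y} {v} {x,z}
  V1234: {r,y} {v} {w} {x,z}
  V1235: {r,y} {v} {x,z}
  V1245: {q,r,v,y} {x,z}
  V1345: {r,y} {v} {x,z}
  V2345: {r,y} {v} {x,z}
  V12345: {r,y} {v} {x,z}
C dims 12,27,29,15; δ0: rk 10, SNF 1^10; δ1: rk 17, SNF 1^17; δ2: rk 12, SNF 1^12
Ȟ^0 = (12 − 10) − 0 = 2, so Ȟ^0 ≅ Z^2
Ȟ^1 = (27 − 17) − 10 = 0, so Ȟ^1 ≅ 0
Ȟ^2 = (29 − 12) − 17 = 0, so Ȟ^2 ≅ 0


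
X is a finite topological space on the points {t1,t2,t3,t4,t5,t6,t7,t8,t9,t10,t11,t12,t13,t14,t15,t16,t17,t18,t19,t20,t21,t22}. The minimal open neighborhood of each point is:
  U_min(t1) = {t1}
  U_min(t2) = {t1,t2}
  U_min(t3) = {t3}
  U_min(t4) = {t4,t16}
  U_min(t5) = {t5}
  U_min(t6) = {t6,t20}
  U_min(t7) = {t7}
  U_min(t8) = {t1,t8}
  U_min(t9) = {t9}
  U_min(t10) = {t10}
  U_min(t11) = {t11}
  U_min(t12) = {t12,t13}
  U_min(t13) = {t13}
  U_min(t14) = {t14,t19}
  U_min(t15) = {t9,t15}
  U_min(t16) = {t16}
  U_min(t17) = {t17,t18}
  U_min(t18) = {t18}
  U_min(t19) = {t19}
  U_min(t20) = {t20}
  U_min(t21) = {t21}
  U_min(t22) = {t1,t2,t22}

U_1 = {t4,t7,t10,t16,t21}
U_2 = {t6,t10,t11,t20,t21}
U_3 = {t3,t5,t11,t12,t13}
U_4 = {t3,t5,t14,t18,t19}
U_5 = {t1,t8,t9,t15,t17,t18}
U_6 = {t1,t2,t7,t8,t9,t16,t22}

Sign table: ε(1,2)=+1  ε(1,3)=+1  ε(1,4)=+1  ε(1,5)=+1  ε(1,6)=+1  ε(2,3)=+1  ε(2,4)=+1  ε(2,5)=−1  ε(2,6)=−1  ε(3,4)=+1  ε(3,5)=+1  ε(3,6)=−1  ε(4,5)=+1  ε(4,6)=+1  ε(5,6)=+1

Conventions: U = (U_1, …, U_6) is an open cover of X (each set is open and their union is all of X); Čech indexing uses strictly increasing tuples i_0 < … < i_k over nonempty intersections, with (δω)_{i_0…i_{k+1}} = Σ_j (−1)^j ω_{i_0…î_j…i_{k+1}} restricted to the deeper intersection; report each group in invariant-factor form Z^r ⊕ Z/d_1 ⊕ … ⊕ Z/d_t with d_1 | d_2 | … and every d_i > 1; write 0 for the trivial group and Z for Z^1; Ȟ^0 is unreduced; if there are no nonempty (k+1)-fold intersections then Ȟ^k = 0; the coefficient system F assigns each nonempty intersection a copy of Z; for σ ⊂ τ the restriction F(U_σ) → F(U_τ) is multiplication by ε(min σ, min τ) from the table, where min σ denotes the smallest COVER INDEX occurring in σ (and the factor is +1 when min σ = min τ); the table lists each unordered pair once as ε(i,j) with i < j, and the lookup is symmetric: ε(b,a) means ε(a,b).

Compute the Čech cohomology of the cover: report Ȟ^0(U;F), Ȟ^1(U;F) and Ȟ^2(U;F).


cover nerve:
  U12={t10,t21} U16={t7,t16} U23={t11} U34={t3,t5} U45={t18} U56={t1,t8,t9}
C dims 6,6; δ0: rk 5, SNF 1^5
Ȟ^0: (6−5)−0=1 ⇒ Z
Ȟ^1: (6−0)−5=1 ⇒ Z
Ȟ^2: (0−0)−0=0 ⇒ 0

Ȟ^0 = Z; Ȟ^1 = Z; Ȟ^2 = 0


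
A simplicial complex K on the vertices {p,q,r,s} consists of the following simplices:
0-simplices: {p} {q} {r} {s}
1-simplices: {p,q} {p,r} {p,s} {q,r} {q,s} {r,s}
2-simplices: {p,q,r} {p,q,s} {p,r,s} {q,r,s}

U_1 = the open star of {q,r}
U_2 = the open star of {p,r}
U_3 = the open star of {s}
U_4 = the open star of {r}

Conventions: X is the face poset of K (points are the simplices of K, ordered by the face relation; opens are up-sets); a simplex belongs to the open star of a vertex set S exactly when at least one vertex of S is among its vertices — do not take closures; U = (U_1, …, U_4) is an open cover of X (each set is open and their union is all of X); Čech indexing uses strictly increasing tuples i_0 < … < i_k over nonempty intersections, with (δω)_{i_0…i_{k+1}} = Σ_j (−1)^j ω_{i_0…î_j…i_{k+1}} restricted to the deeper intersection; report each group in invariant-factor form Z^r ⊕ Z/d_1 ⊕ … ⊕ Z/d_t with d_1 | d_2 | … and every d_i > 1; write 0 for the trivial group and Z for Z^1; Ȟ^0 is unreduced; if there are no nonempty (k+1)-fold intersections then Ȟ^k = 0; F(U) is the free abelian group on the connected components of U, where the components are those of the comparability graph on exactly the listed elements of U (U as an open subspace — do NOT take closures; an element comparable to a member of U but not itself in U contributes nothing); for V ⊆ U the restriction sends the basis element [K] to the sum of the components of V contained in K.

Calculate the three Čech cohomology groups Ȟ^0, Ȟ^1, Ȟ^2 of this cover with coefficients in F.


Ȟ^0(U;F) ≅ Z,  Ȟ^1(U;F) ≅ 0,  Ȟ^2(U;F) ≅ Z

intersection data:
  U1={{q},{r},{p,q},{p,r},{q,r},{q,s},{r,s},{p,q,r},{p,q,s},{p,r,s},{q,r,s}} U2={{p},{r},{p,q},{p,r},{p,s},{q,r},{r,s},{p,q,r},{p,q,s},{p,r,s},{q,r,s}} U3={{s},{p,s},{q,s},{r,s},{p,q,s},{p,r,s},{q,r,s}} U4={{r},{p,r},{q,r},{r,s},{p,q,r},{p,r,s},{q,r,s}}
  U12={{r},{p,q},{p,r},{q,r},{r,s},{p,q,r},{p,q,s},{p,r,s},{q,r,s}} U13={{q,s},{r,s},{p,q,s},{p,r,s},{q,r,s}} U14={{r},{p,r},{q,r},{r,s},{p,q,r},{p,r,s},{q,r,s}} U23={{p,s},{r,s},{p,q,s},{p,r,s},{q,r,s}} U24={{r},{p,r},{q,r},{r,s},{p,q,r},{p,r,s},{q,r,s}} U34={{r,s},{p,r,s},{q,r,s}}
  U123={{r,s},{p,q,s},{p,r,s},{q,r,s}} U124={{r},{p,r},{q,r},{r,s},{p,q,r},{p,r,s},{q,r,s}} U134={{r,s},{p,r,s},{q,r,s}} U234={{r,s},{p,r,s},{q,r,s}}
  U1234={{r,s},{p,r,s},{q,r,s}}
components per intersection:
  U1: {{q},{r},{p,q},{p,r},{q,r},{q,s},{r,s},{p,q,r},{p,q,s},{p,r,s},{q,r,s}}
  U2: {{p},{r},{p,q},{p,r},{p,s},{q,r},{r,s},{p,q,r},{p,q,s},{p,r,s},{q,r,s}}
  U3: {{s},{p,s},{q,s},{r,s},{p,q,s},{p,r,s},{q,r,s}}
  U4: {{r},{p,r},{q,r},{r,s},{p,q,r},{p,r,s},{q,r,s}}
  U12: {{r},{p,q},{p,r},{q,r},{r,s},{p,q,r},{p,q,s},{p,r,s},{q,r,s}}
  U13: {{q,s},{r,s},{p,q,s},{p,r,s},{q,r,s}}
  U14: {{r},{p,r},{q,r},{r,s},{p,q,r},{p,r,s},{q,r,s}}
  U23: {{p,s},{r,s},{p,q,s},{p,r,s},{q,r,s}}
  U24: {{r},{p,r},{q,r},{r,s},{p,q,r},{p,r,s},{q,r,s}}
  U34: {{r,s},{p,r,s},{q,r,s}}
  U123: {{r,s},{p,r,s},{q,r,s}} {{p,q,s}}
  U124: {{r},{p,r},{q,r},{r,s},{p,q,r},{p,r,s},{q,r,s}}
  U134: {{r,s},{p,r,s},{q,r,s}}
  U234: {{r,s},{p,r,s},{q,r,s}}
  U1234: {{r,s},{p,r,s},{q,r,s}}
C dims 4,6,5,1; δ0: rk 3, SNF 1^3; δ1: rk 3, SNF 1^3; δ2: rk 1, SNF 1^1
Ȟ^0 = (4 − 3) − 0 = 1, so Ȟ^0 ≅ Z
Ȟ^1 = (6 − 3) − 3 = 0, so Ȟ^1 ≅ 0
Ȟ^2 = (5 − 1) − 3 = 1, so Ȟ^2 ≅ Z


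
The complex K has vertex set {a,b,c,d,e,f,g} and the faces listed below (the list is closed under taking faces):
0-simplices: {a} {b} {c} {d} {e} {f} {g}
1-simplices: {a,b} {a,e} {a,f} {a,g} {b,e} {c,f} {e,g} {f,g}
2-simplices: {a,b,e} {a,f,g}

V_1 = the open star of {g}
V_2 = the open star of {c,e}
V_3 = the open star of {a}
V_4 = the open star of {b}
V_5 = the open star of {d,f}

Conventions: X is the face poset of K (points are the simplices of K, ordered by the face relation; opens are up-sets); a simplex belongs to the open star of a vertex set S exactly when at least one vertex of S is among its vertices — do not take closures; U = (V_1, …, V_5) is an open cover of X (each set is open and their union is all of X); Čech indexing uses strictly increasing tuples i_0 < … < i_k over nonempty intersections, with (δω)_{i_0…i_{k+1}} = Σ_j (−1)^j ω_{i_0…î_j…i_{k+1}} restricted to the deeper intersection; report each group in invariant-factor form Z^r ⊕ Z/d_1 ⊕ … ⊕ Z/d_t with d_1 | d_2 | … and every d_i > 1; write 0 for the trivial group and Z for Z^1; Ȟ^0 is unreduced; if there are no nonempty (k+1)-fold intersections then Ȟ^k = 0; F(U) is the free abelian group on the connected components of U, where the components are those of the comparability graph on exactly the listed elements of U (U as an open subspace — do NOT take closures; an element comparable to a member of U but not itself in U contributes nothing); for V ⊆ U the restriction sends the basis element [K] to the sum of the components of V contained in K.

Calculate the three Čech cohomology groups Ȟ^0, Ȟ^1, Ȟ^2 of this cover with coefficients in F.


Ȟ^0 = Z^2, Ȟ^1 = Z, Ȟ^2 = 0

intersection data:
  V1={{g},{a,g},{e,g},{f,g},{a,f,g}} V2={{c},{e},{a,e},{b,e},{c,f},{e,g},{a,b,e}} V3={{a},{a,b},{a,e},{a,f},{a,g},{a,b,e},{a,f,g}} V4={{b},{a,b},{b,e},{a,b,e}} V5={{d},{f},{a,f},{c,f},{f,g},{a,f,g}}
  V12={{e,g}} V13={{a,g},{a,f,g}} V15={{f,g},{a,f,g}} V23={{a,e},{a,b,e}} V24={{b,e},{a,b,e}} V25={{c,f}} V34={{a,b},{a,b,e}} V35={{a,f},{a,f,g}}
  V135={{a,f,g}} V234={{a,b,e}}
components per intersection:
  V1: {{g},{a,g},{e,g},{f,g},{a,f,g}}
  V2: {{c},{c,f}} {{e},{a,e},{b,e},{e,g},{a,b,e}}
  V3: {{a},{a,b},{a,e},{a,f},{a,g},{a,b,e},{a,f,g}}
  V4: {{b},{a,b},{b,e},{a,b,e}}
  V5: {{d}} {{f},{a,f},{c,f},{f,g},{a,f,g}}
  V12: {{e,g}}
  V13: {{a,g},{a,f,g}}
  V15: {{f,g},{a,f,g}}
  V23: {{a,e},{a,b,e}}
  V24: {{b,e},{a,b,e}}
  V25: {{c,f}}
  V34: {{a,b},{a,b,e}}
  V35: {{a,f},{a,f,g}}
  V135: {{a,f,g}}
  V234: {{a,b,e}}
C dims 7,8,2; δ0: rk 5, SNF 1^5; δ1: rk 2, SNF 1^2
Ȟ^0 = (7 − 5) − 0 = 2, so Ȟ^0 ≅ Z^2
Ȟ^1 = (8 − 2) − 5 = 1, so Ȟ^1 ≅ Z
Ȟ^2 = (2 − 0) − 2 = 0, so Ȟ^2 ≅ 0


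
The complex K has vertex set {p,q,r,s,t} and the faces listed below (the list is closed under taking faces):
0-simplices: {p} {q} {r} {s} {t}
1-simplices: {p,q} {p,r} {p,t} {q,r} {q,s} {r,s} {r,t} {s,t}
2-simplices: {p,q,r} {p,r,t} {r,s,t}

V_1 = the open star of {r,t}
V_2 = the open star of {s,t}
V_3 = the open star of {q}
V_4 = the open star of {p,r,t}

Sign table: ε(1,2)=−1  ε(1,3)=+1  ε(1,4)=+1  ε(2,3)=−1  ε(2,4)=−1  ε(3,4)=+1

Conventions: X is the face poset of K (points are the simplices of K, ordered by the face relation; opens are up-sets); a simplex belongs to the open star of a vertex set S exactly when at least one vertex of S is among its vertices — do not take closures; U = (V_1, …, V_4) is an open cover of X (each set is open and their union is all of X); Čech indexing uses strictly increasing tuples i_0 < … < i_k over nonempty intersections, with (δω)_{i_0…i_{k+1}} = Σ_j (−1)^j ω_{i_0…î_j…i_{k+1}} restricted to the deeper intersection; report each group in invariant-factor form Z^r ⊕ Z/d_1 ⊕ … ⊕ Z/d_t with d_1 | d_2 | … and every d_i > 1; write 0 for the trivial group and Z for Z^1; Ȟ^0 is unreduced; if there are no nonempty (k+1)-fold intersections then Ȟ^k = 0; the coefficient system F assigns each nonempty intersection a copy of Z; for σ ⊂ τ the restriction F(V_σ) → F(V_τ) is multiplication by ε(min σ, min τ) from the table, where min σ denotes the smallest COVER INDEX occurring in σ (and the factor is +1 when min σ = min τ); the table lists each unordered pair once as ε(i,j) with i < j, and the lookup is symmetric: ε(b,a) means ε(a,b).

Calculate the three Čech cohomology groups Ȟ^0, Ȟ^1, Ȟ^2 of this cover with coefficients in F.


Ȟ^0(U;F) ≅ Z, Ȟ^1(U;F) ≅ Z and Ȟ^2(U;F) ≅ 0

intersection data:
  V1={{r},{t},{p,r},{p,t},{q,r},{r,s},{r,t},{s,t},{p,q,r},{p,r,t},{r,s,t}} V2={{s},{t},{p,t},{q,s},{r,s},{r,t},{s,t},{p,r,t},{r,s,t}} V3={{q},{p,q},{q,r},{q,s},{p,q,r}} V4={{p},{r},{t},{p,q},{p,r},{p,t},{q,r},{r,s},{r,t},{s,t},{p,q,r},{p,r,t},{r,s,t}}
  V12={{t},{p,t},{r,s},{r,t},{s,t},{p,r,t},{r,s,t}} V13={{q,r},{p,q,r}} V14={{r},{t},{p,r},{p,t},{q,r},{r,s},{r,t},{s,t},{p,q,r},{p,r,t},{r,s,t}} V23={{q,s}} V24={{t},{p,t},{r,s},{r,t},{s,t},{p,r,t},{r,s,t}} V34={{p,q},{q,r},{p,q,r}}
  V124={{t},{p,t},{r,s},{r,t},{s,t},{p,r,t},{r,s,t}} V134={{q,r},{p,q,r}}
C dims 4,6,2; δ0: rk 3, SNF 1^3; δ1: rk 2, SNF 1^2
Ȟ^0 = (4 − 3) − 0 = 1, so Ȟ^0 ≅ Z
Ȟ^1 = (6 − 2) − 3 = 1, so Ȟ^1 ≅ Z
Ȟ^2 = (2 − 0) − 2 = 0, so Ȟ^2 ≅ 0
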